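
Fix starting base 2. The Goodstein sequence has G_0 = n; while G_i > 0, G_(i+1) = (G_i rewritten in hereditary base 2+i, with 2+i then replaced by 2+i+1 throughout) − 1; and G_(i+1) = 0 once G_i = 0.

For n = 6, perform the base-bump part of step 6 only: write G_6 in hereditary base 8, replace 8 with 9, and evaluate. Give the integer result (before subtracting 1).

G_0=6  [base 2] 2^2 + 2  →[2↦3]→  3^3 + 3 = 30  −1 ⇒ G_1=29
G_1=29  [base 3] 3^3 + 2  →[3↦4]→  4^4 + 2 = 258  −1 ⇒ G_2=257
G_2=257  [base 4] 4^4 + 1  →[4↦5]→  5^5 + 1 = 3126  −1 ⇒ G_3=3125
G_3=3125  [base 5] 5^5  →[5↦6]→  6^6 = 46656  −1 ⇒ G_4=46655
G_4=46655  [base 6] 5·6^5 + 5·6^4 + 5·6^3 + 5·6^2 + 5·6 + 5  →[6↦7]→  5·7^5 + 5·7^4 + 5·7^3 + 5·7^2 + 5·7 + 5 = 98040  −1 ⇒ G_5=98039
G_5=98039  [base 7] 5·7^5 + 5·7^4 + 5·7^3 + 5·7^2 + 5·7 + 4  →[7↦8]→  5·8^5 + 5·8^4 + 5·8^3 + 5·8^2 + 5·8 + 4 = 187244  −1 ⇒ G_6=187243
G_6=187243  [base 8] 5·8^5 + 5·8^4 + 5·8^3 + 5·8^2 + 5·8 + 3  →[8↦9]→  5·9^5 + 5·9^4 + 5·9^3 + 5·9^2 + 5·9 + 3 = 332148  −1 ⇒ G_7=332147

332148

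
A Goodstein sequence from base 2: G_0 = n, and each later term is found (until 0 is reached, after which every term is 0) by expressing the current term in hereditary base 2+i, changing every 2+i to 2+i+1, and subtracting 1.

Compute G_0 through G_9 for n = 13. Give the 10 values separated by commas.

13 —HB2→ 2^(2 + 1) + 2^2 + 1 —bump→ 3^(3 + 1) + 3^3 + 1 = 109 —(−1)→ 108
108 —HB3→ 3^(3 + 1) + 3^3 —bump→ 4^(4 + 1) + 4^4 = 1280 —(−1)→ 1279
1279 —HB4→ 4^(4 + 1) + 3·4^3 + 3·4^2 + 3·4 + 3 —bump→ 5^(5 + 1) + 3·5^3 + 3·5^2 + 3·5 + 3 = 16093 —(−1)→ 16092
16092 —HB5→ 5^(5 + 1) + 3·5^3 + 3·5^2 + 3·5 + 2 —bump→ 6^(6 + 1) + 3·6^3 + 3·6^2 + 3·6 + 2 = 280712 —(−1)→ 280711
280711 —HB6→ 6^(6 + 1) + 3·6^3 + 3·6^2 + 3·6 + 1 —bump→ 7^(7 + 1) + 3·7^3 + 3·7^2 + 3·7 + 1 = 5765999 —(−1)→ 5765998
5765998 —HB7→ 7^(7 + 1) + 3·7^3 + 3·7^2 + 3·7 —bump→ 8^(8 + 1) + 3·8^3 + 3·8^2 + 3·8 = 134219480 —(−1)→ 134219479
134219479 —HB8→ 8^(8 + 1) + 3·8^3 + 3·8^2 + 2·8 + 7 —bump→ 9^(9 + 1) + 3·9^3 + 3·9^2 + 2·9 + 7 = 3486786856 —(−1)→ 3486786855
3486786855 —HB9→ 9^(9 + 1) + 3·9^3 + 3·9^2 + 2·9 + 6 —bump→ 10^(10 + 1) + 3·10^3 + 3·10^2 + 2·10 + 6 = 100000003326 —(−1)→ 100000003325
100000003325 —HB10→ 10^(10 + 1) + 3·10^3 + 3·10^2 + 2·10 + 5 —bump→ 11^(11 + 1) + 3·11^3 + 3·11^2 + 2·11 + 5 = 3138428381104 —(−1)→ 3138428381103

13, 108, 1279, 16092, 280711, 5765998, 134219479, 3486786855, 100000003325, 3138428381103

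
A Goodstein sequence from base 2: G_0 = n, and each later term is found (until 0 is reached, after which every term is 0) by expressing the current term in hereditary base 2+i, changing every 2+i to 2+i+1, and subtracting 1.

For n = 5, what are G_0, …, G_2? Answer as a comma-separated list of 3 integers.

5 —HB2→ 2^2 + 1 —bump→ 3^3 + 1 = 28 —(−1)→ 27
27 —HB3→ 3^3 —bump→ 4^4 = 256 —(−1)→ 255

5, 27, 255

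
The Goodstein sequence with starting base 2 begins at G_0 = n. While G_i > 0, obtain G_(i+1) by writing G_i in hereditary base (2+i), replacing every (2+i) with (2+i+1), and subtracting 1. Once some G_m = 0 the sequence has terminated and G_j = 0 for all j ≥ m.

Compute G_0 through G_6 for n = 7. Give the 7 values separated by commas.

7 —HB2→ 2^2 + 2 + 1 —bump→ 3^3 + 3 + 1 = 31 —(−1)→ 30
30 —HB3→ 3^3 + 3 —bump→ 4^4 + 4 = 260 —(−1)→ 259
259 —HB4→ 4^4 + 3 —bump→ 5^5 + 3 = 3128 —(−1)→ 3127
3127 —HB5→ 5^5 + 2 —bump→ 6^6 + 2 = 46658 —(−1)→ 46657
46657 —HB6→ 6^6 + 1 —bump→ 7^7 + 1 = 823544 —(−1)→ 823543
823543 —HB7→ 7^7 —bump→ 8^8 = 16777216 —(−1)→ 16777215

7, 30, 259, 3127, 46657, 823543, 16777215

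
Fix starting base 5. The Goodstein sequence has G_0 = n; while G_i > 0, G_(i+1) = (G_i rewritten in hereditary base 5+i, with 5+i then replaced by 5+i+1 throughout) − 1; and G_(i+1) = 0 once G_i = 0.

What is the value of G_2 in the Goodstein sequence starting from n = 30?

G_0 = 30. HB_5(30) = 5^2 + 5. Bump = 42. G_1 = 41.
G_1 = 41. HB_6(41) = 6^2 + 5. Bump = 54. G_2 = 53.
G_2 = 53. HB_7(53) = 7^2 + 4. Bump = 68. G_3 = 67.

53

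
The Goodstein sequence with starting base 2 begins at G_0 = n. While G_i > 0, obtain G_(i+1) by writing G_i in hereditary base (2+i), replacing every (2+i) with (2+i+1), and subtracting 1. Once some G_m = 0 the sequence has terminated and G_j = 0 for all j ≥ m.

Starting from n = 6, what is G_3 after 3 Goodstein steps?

3125

base 2: 6 = 2^2 + 2; at 3: 3^3 + 3 = 30; next = 29
base 3: 29 = 3^3 + 2; at 4: 4^4 + 2 = 258; next = 257
base 4: 257 = 4^4 + 1; at 5: 5^5 + 1 = 3126; next = 3125
base 5: 3125 = 5^5; at 6: 6^6 = 46656; next = 46655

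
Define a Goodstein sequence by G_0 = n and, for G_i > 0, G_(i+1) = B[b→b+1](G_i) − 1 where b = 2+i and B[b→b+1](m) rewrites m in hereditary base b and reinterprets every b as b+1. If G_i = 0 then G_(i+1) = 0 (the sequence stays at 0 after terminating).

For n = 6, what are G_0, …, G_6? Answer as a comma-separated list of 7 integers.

6, 29, 257, 3125, 46655, 98039, 187243

i=0: 6 = 2^2 + 2 (b=2); 2→3: 3^3 + 3 = 30; 30−1 = 29
i=1: 29 = 3^3 + 2 (b=3); 3→4: 4^4 + 2 = 258; 258−1 = 257
i=2: 257 = 4^4 + 1 (b=4); 4→5: 5^5 + 1 = 3126; 3126−1 = 3125
i=3: 3125 = 5^5 (b=5); 5→6: 6^6 = 46656; 46656−1 = 46655
i=4: 46655 = 5·6^5 + 5·6^4 + 5·6^3 + 5·6^2 + 5·6 + 5 (b=6); 6→7: 5·7^5 + 5·7^4 + 5·7^3 + 5·7^2 + 5·7 + 5 = 98040; 98040−1 = 98039
i=5: 98039 = 5·7^5 + 5·7^4 + 5·7^3 + 5·7^2 + 5·7 + 4 (b=7); 7→8: 5·8^5 + 5·8^4 + 5·8^3 + 5·8^2 + 5·8 + 4 = 187244; 187244−1 = 187243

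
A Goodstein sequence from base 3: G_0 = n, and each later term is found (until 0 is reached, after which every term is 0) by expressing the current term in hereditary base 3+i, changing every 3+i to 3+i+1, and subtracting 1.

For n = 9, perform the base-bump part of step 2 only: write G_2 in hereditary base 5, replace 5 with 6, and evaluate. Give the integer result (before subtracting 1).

step 0: 9 = 3^2; sub 4 for 3: 4^2; = 16; G_1 = 16−1 = 15
step 1: 15 = 3·4 + 3; sub 5 for 4: 3·5 + 3; = 18; G_2 = 18−1 = 17
step 2: 17 = 3·5 + 2; sub 6 for 5: 3·6 + 2; = 20; G_3 = 20−1 = 19

20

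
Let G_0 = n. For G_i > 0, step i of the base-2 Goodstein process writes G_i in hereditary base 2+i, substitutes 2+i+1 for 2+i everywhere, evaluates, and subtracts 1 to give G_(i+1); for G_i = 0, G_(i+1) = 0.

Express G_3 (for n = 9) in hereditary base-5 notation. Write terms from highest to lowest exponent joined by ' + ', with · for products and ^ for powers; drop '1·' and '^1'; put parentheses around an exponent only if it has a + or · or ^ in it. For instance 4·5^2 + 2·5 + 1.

3·5^5 + 3·5^3 + 3·5^2 + 3·5 + 2

(0) 9|_2 = 2^(2 + 1) + 1 ↦ 3^(3 + 1) + 1|_3 = 82 ⇒ 81
(1) 81|_3 = 3^(3 + 1) ↦ 4^(4 + 1)|_4 = 1024 ⇒ 1023
(2) 1023|_4 = 3·4^4 + 3·4^3 + 3·4^2 + 3·4 + 3 ↦ 3·5^5 + 3·5^3 + 3·5^2 + 3·5 + 3|_5 = 9843 ⇒ 9842
(3) 9842|_5 = 3·5^5 + 3·5^3 + 3·5^2 + 3·5 + 2 ↦ 3·6^6 + 3·6^3 + 3·6^2 + 3·6 + 2|_6 = 140744 ⇒ 140743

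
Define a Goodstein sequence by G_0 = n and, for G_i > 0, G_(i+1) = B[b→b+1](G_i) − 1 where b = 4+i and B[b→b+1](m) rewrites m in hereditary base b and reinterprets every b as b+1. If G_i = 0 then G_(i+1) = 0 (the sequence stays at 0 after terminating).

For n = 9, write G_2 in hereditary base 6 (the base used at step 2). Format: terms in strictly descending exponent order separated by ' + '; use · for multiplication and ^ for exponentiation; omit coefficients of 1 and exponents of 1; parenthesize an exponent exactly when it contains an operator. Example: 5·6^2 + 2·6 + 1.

G_0 = 9. HB_4(9) = 2·4 + 1. Bump = 11. G_1 = 10.
G_1 = 10. HB_5(10) = 2·5. Bump = 12. G_2 = 11.
G_2 = 11. HB_6(11) = 6 + 5. Bump = 12. G_3 = 11.

6 + 5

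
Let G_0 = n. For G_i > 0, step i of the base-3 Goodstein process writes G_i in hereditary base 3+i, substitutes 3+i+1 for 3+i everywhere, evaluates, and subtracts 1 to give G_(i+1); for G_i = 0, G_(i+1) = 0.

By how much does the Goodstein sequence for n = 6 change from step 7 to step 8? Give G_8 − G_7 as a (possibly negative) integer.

base 3: 6 = 2·3; at 4: 2·4 = 8; next = 7
base 4: 7 = 4 + 3; at 5: 5 + 3 = 8; next = 7
base 5: 7 = 5 + 2; at 6: 6 + 2 = 8; next = 7
base 6: 7 = 6 + 1; at 7: 7 + 1 = 8; next = 7
base 7: 7 = 7; at 8: 8 = 8; next = 7
base 8: 7 = 7; at 9: 7 = 7; next = 6
base 9: 6 = 6; at 10: 6 = 6; next = 5
base 10: 5 = 5; at 11: 5 = 5; next = 4

-1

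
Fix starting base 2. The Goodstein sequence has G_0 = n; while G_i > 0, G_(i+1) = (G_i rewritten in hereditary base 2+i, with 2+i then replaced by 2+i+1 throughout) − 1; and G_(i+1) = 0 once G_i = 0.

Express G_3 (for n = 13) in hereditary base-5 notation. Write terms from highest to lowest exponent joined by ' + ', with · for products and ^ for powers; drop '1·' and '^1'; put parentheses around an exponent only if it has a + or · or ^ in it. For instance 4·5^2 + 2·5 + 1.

G_0 = 13. HB_2(13) = 2^(2 + 1) + 2^2 + 1. Bump = 109. G_1 = 108.
G_1 = 108. HB_3(108) = 3^(3 + 1) + 3^3. Bump = 1280. G_2 = 1279.
G_2 = 1279. HB_4(1279) = 4^(4 + 1) + 3·4^3 + 3·4^2 + 3·4 + 3. Bump = 16093. G_3 = 16092.
G_3 = 16092. HB_5(16092) = 5^(5 + 1) + 3·5^3 + 3·5^2 + 3·5 + 2. Bump = 280712. G_4 = 280711.

5^(5 + 1) + 3·5^3 + 3·5^2 + 3·5 + 2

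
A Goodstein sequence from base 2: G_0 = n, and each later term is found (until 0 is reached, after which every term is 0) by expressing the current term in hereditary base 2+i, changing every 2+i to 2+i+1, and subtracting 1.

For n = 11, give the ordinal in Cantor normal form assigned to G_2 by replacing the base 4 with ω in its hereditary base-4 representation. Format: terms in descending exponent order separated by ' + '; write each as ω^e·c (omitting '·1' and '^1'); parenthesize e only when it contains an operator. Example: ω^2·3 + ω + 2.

ω^(ω + 1) + 3

[0] 11 ≡ 2^(2 + 1) + 2 + 1 (base 2). Lift 3: 85. −1: 84.
[1] 84 ≡ 3^(3 + 1) + 3 (base 3). Lift 4: 1028. −1: 1027.
[2] 1027 ≡ 4^(4 + 1) + 3 (base 4). Lift 5: 15628. −1: 15627.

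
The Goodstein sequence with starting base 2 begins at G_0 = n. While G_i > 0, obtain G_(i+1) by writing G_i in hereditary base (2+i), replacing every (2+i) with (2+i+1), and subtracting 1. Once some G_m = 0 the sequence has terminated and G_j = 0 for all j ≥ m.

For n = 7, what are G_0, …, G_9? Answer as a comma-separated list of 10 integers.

7, 30, 259, 3127, 46657, 823543, 16777215, 37665879, 77777775, 150051213

G_0=7  [base 2] 2^2 + 2 + 1  →[2↦3]→  3^3 + 3 + 1 = 31  −1 ⇒ G_1=30
G_1=30  [base 3] 3^3 + 3  →[3↦4]→  4^4 + 4 = 260  −1 ⇒ G_2=259
G_2=259  [base 4] 4^4 + 3  →[4↦5]→  5^5 + 3 = 3128  −1 ⇒ G_3=3127
G_3=3127  [base 5] 5^5 + 2  →[5↦6]→  6^6 + 2 = 46658  −1 ⇒ G_4=46657
G_4=46657  [base 6] 6^6 + 1  →[6↦7]→  7^7 + 1 = 823544  −1 ⇒ G_5=823543
G_5=823543  [base 7] 7^7  →[7↦8]→  8^8 = 16777216  −1 ⇒ G_6=16777215
G_6=16777215  [base 8] 7·8^7 + 7·8^6 + 7·8^5 + 7·8^4 + 7·8^3 + 7·8^2 + 7·8 + 7  →[8↦9]→  7·9^7 + 7·9^6 + 7·9^5 + 7·9^4 + 7·9^3 + 7·9^2 + 7·9 + 7 = 37665880  −1 ⇒ G_7=37665879
G_7=37665879  [base 9] 7·9^7 + 7·9^6 + 7·9^5 + 7·9^4 + 7·9^3 + 7·9^2 + 7·9 + 6  →[9↦10]→  7·10^7 + 7·10^6 + 7·10^5 + 7·10^4 + 7·10^3 + 7·10^2 + 7·10 + 6 = 77777776  −1 ⇒ G_8=77777775
G_8=77777775  [base 10] 7·10^7 + 7·10^6 + 7·10^5 + 7·10^4 + 7·10^3 + 7·10^2 + 7·10 + 5  →[10↦11]→  7·11^7 + 7·11^6 + 7·11^5 + 7·11^4 + 7·11^3 + 7·11^2 + 7·11 + 5 = 150051214  −1 ⇒ G_9=150051213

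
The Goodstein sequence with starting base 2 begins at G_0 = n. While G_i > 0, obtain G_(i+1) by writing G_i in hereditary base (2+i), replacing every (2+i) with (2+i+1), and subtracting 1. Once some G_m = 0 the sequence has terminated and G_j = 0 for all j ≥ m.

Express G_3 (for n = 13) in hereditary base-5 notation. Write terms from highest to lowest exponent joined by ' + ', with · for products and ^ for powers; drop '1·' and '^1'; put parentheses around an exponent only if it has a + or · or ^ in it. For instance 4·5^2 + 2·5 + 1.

5^(5 + 1) + 3·5^3 + 3·5^2 + 3·5 + 2

i=0: 13 = 2^(2 + 1) + 2^2 + 1 (b=2); 2→3: 3^(3 + 1) + 3^3 + 1 = 109; 109−1 = 108
i=1: 108 = 3^(3 + 1) + 3^3 (b=3); 3→4: 4^(4 + 1) + 4^4 = 1280; 1280−1 = 1279
i=2: 1279 = 4^(4 + 1) + 3·4^3 + 3·4^2 + 3·4 + 3 (b=4); 4→5: 5^(5 + 1) + 3·5^3 + 3·5^2 + 3·5 + 3 = 16093; 16093−1 = 16092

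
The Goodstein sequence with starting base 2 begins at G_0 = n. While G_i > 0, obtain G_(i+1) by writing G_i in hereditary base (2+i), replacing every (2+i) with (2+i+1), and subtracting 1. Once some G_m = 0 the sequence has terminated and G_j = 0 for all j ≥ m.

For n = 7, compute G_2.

i=0: 7 = 2^2 + 2 + 1 (b=2); 2→3: 3^3 + 3 + 1 = 31; 31−1 = 30
i=1: 30 = 3^3 + 3 (b=3); 3→4: 4^4 + 4 = 260; 260−1 = 259

259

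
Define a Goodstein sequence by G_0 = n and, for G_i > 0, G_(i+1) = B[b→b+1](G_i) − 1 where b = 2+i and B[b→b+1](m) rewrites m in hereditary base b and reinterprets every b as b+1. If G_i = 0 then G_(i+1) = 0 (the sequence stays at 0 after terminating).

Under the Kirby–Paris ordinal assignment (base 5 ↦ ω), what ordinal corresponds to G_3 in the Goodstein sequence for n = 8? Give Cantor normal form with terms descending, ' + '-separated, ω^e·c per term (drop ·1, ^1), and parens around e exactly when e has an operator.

i=0: 8 = 2^(2 + 1) (b=2); 2→3: 3^(3 + 1) = 81; 81−1 = 80
i=1: 80 = 2·3^3 + 2·3^2 + 2·3 + 2 (b=3); 3→4: 2·4^4 + 2·4^2 + 2·4 + 2 = 554; 554−1 = 553
i=2: 553 = 2·4^4 + 2·4^2 + 2·4 + 1 (b=4); 4→5: 2·5^5 + 2·5^2 + 2·5 + 1 = 6311; 6311−1 = 6310
i=3: 6310 = 2·5^5 + 2·5^2 + 2·5 (b=5); 5→6: 2·6^6 + 2·6^2 + 2·6 = 93396; 93396−1 = 93395

ω^ω·2 + ω^2·2 + ω·2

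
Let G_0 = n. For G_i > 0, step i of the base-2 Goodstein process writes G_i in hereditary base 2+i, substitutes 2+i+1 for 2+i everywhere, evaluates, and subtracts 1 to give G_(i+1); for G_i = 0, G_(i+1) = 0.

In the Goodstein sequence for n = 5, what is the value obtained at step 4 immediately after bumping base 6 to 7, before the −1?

G_0 = 5. HB_2(5) = 2^2 + 1. Bump = 28. G_1 = 27.
G_1 = 27. HB_3(27) = 3^3. Bump = 256. G_2 = 255.
G_2 = 255. HB_4(255) = 3·4^3 + 3·4^2 + 3·4 + 3. Bump = 468. G_3 = 467.
G_3 = 467. HB_5(467) = 3·5^3 + 3·5^2 + 3·5 + 2. Bump = 776. G_4 = 775.

1198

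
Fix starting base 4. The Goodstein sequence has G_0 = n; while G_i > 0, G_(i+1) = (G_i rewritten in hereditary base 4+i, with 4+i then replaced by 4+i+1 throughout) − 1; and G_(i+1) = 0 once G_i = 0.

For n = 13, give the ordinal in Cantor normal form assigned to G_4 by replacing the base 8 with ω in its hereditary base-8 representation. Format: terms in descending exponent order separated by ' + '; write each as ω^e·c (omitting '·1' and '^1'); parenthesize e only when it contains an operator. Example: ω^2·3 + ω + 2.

i=0: 13 = 3·4 + 1 (b=4); 4→5: 3·5 + 1 = 16; 16−1 = 15
i=1: 15 = 3·5 (b=5); 5→6: 3·6 = 18; 18−1 = 17
i=2: 17 = 2·6 + 5 (b=6); 6→7: 2·7 + 5 = 19; 19−1 = 18
i=3: 18 = 2·7 + 4 (b=7); 7→8: 2·8 + 4 = 20; 20−1 = 19
i=4: 19 = 2·8 + 3 (b=8); 8→9: 2·9 + 3 = 21; 21−1 = 20

ω·2 + 3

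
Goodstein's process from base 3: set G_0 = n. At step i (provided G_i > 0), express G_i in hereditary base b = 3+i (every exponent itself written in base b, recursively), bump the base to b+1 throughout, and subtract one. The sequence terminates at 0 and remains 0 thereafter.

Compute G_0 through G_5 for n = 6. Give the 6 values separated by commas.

6, 7, 7, 7, 7, 7

G_0 = 6. HB_3(6) = 2·3. Bump = 8. G_1 = 7.
G_1 = 7. HB_4(7) = 4 + 3. Bump = 8. G_2 = 7.
G_2 = 7. HB_5(7) = 5 + 2. Bump = 8. G_3 = 7.
G_3 = 7. HB_6(7) = 6 + 1. Bump = 8. G_4 = 7.
G_4 = 7. HB_7(7) = 7. Bump = 8. G_5 = 7.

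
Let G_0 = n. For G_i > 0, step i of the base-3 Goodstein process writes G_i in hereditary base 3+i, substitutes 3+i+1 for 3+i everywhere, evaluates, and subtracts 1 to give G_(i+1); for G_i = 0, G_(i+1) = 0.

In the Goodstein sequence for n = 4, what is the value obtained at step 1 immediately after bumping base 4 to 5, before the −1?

5

base 3: 4 = 3 + 1; at 4: 4 + 1 = 5; next = 4
base 4: 4 = 4; at 5: 5 = 5; next = 4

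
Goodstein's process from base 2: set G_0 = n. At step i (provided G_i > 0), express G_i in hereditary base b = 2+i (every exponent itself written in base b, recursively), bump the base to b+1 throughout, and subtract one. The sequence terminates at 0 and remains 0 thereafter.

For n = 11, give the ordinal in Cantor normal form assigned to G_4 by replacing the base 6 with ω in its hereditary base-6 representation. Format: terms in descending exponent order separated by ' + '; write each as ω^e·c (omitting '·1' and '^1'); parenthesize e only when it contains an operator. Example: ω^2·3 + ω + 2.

11 —HB2→ 2^(2 + 1) + 2 + 1 —bump→ 3^(3 + 1) + 3 + 1 = 85 —(−1)→ 84
84 —HB3→ 3^(3 + 1) + 3 —bump→ 4^(4 + 1) + 4 = 1028 —(−1)→ 1027
1027 —HB4→ 4^(4 + 1) + 3 —bump→ 5^(5 + 1) + 3 = 15628 —(−1)→ 15627
15627 —HB5→ 5^(5 + 1) + 2 —bump→ 6^(6 + 1) + 2 = 279938 —(−1)→ 279937
279937 —HB6→ 6^(6 + 1) + 1 —bump→ 7^(7 + 1) + 1 = 5764802 —(−1)→ 5764801

ω^(ω + 1) + 1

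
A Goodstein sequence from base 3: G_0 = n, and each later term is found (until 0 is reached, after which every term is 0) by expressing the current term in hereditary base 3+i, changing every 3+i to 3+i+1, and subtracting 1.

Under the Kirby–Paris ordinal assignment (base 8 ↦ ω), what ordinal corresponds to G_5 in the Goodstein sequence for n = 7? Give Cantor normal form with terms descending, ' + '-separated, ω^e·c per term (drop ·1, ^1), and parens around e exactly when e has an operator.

G_0 = 7. HB_3(7) = 2·3 + 1. Bump = 9. G_1 = 8.
G_1 = 8. HB_4(8) = 2·4. Bump = 10. G_2 = 9.
G_2 = 9. HB_5(9) = 5 + 4. Bump = 10. G_3 = 9.
G_3 = 9. HB_6(9) = 6 + 3. Bump = 10. G_4 = 9.
G_4 = 9. HB_7(9) = 7 + 2. Bump = 10. G_5 = 9.
G_5 = 9. HB_8(9) = 8 + 1. Bump = 10. G_6 = 9.

ω + 1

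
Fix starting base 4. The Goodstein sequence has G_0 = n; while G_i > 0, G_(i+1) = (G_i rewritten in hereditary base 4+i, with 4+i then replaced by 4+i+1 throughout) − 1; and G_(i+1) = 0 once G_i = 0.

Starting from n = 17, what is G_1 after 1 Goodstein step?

[0] 17 ≡ 4^2 + 1 (base 4). Lift 5: 26. −1: 25.
[1] 25 ≡ 5^2 (base 5). Lift 6: 36. −1: 35.

25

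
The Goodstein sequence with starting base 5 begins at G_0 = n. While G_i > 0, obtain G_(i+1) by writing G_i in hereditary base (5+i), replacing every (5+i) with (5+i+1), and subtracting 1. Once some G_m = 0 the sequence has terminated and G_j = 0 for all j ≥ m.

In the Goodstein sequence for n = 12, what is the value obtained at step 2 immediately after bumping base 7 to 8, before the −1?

16

(0) 12|_5 = 2·5 + 2 ↦ 2·6 + 2|_6 = 14 ⇒ 13
(1) 13|_6 = 2·6 + 1 ↦ 2·7 + 1|_7 = 15 ⇒ 14
(2) 14|_7 = 2·7 ↦ 2·8|_8 = 16 ⇒ 15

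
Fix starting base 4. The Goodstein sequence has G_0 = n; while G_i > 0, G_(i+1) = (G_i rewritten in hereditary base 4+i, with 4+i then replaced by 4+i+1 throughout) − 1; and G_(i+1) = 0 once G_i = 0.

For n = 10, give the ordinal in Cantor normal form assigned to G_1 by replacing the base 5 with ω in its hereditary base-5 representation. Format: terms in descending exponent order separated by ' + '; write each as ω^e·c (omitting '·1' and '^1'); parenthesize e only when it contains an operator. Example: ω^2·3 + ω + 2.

ω·2 + 1

base 4: 10 = 2·4 + 2; at 5: 2·5 + 2 = 12; next = 11
base 5: 11 = 2·5 + 1; at 6: 2·6 + 1 = 13; next = 12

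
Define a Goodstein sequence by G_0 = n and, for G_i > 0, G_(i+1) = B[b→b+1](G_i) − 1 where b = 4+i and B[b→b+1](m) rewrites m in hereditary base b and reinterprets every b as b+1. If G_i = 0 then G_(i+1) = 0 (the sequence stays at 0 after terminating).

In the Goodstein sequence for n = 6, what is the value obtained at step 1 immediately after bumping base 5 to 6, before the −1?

7

step 0: 6 = 4 + 2; sub 5 for 4: 5 + 2; = 7; G_1 = 7−1 = 6
step 1: 6 = 5 + 1; sub 6 for 5: 6 + 1; = 7; G_2 = 7−1 = 6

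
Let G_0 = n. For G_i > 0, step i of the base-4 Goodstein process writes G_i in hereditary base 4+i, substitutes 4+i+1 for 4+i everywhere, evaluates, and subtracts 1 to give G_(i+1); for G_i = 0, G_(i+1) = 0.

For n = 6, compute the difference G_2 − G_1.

(0) 6|_4 = 4 + 2 ↦ 5 + 2|_5 = 7 ⇒ 6
(1) 6|_5 = 5 + 1 ↦ 6 + 1|_6 = 7 ⇒ 6

0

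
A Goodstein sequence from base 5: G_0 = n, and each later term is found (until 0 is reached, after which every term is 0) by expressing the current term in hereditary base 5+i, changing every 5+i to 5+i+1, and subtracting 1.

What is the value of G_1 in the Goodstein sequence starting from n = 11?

12

11 —HB5→ 2·5 + 1 —bump→ 2·6 + 1 = 13 —(−1)→ 12
12 —HB6→ 2·6 —bump→ 2·7 = 14 —(−1)→ 13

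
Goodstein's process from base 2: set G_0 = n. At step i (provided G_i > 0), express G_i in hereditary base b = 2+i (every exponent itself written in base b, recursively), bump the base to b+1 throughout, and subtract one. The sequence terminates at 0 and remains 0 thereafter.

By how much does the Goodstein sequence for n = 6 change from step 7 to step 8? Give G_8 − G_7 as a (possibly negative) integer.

i=0: 6 = 2^2 + 2 (b=2); 2→3: 3^3 + 3 = 30; 30−1 = 29
i=1: 29 = 3^3 + 2 (b=3); 3→4: 4^4 + 2 = 258; 258−1 = 257
i=2: 257 = 4^4 + 1 (b=4); 4→5: 5^5 + 1 = 3126; 3126−1 = 3125
i=3: 3125 = 5^5 (b=5); 5→6: 6^6 = 46656; 46656−1 = 46655
i=4: 46655 = 5·6^5 + 5·6^4 + 5·6^3 + 5·6^2 + 5·6 + 5 (b=6); 6→7: 5·7^5 + 5·7^4 + 5·7^3 + 5·7^2 + 5·7 + 5 = 98040; 98040−1 = 98039
i=5: 98039 = 5·7^5 + 5·7^4 + 5·7^3 + 5·7^2 + 5·7 + 4 (b=7); 7→8: 5·8^5 + 5·8^4 + 5·8^3 + 5·8^2 + 5·8 + 4 = 187244; 187244−1 = 187243
i=6: 187243 = 5·8^5 + 5·8^4 + 5·8^3 + 5·8^2 + 5·8 + 3 (b=8); 8→9: 5·9^5 + 5·9^4 + 5·9^3 + 5·9^2 + 5·9 + 3 = 332148; 332148−1 = 332147
i=7: 332147 = 5·9^5 + 5·9^4 + 5·9^3 + 5·9^2 + 5·9 + 2 (b=9); 9→10: 5·10^5 + 5·10^4 + 5·10^3 + 5·10^2 + 5·10 + 2 = 555552; 555552−1 = 555551

223404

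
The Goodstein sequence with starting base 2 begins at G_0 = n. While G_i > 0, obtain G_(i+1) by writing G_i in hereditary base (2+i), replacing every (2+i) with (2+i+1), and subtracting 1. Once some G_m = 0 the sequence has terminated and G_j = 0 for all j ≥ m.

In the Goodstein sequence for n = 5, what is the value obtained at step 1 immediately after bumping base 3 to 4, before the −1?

G_0=5  [base 2] 2^2 + 1  →[2↦3]→  3^3 + 1 = 28  −1 ⇒ G_1=27
G_1=27  [base 3] 3^3  →[3↦4]→  4^4 = 256  −1 ⇒ G_2=255

256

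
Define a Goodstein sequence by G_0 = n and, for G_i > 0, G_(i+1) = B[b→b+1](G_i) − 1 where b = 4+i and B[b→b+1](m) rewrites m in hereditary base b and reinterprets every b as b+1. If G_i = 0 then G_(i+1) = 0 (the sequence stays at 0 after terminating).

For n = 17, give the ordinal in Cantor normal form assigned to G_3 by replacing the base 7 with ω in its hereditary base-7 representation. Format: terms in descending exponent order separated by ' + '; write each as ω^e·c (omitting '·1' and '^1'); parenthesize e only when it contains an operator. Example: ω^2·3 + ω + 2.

ω·5 + 4

17 —HB4→ 4^2 + 1 —bump→ 5^2 + 1 = 26 —(−1)→ 25
25 —HB5→ 5^2 —bump→ 6^2 = 36 —(−1)→ 35
35 —HB6→ 5·6 + 5 —bump→ 5·7 + 5 = 40 —(−1)→ 39
39 —HB7→ 5·7 + 4 —bump→ 5·8 + 4 = 44 —(−1)→ 43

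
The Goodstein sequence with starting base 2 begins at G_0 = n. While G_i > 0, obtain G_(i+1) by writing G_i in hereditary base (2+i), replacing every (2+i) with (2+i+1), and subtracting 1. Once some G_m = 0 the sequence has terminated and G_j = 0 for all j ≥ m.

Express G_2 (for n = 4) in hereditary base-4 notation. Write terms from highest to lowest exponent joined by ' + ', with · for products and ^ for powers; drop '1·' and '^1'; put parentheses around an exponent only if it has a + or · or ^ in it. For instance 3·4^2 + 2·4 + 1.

2·4^2 + 2·4 + 1

base 2: 4 = 2^2; at 3: 3^3 = 27; next = 26
base 3: 26 = 2·3^2 + 2·3 + 2; at 4: 2·4^2 + 2·4 + 2 = 42; next = 41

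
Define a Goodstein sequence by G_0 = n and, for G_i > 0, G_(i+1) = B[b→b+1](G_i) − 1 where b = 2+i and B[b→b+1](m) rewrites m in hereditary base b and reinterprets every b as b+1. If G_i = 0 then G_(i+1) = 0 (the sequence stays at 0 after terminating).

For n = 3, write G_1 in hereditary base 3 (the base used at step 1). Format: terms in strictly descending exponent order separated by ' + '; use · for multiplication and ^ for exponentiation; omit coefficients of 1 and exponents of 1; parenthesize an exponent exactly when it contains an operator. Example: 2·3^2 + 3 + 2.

base 2: 3 = 2 + 1; at 3: 3 + 1 = 4; next = 3
base 3: 3 = 3; at 4: 4 = 4; next = 3

3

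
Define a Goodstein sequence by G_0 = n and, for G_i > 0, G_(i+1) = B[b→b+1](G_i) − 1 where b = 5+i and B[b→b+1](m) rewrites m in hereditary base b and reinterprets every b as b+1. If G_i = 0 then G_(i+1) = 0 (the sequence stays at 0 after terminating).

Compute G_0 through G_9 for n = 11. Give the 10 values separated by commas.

base 5: 11 = 2·5 + 1; at 6: 2·6 + 1 = 13; next = 12
base 6: 12 = 2·6; at 7: 2·7 = 14; next = 13
base 7: 13 = 7 + 6; at 8: 8 + 6 = 14; next = 13
base 8: 13 = 8 + 5; at 9: 9 + 5 = 14; next = 13
base 9: 13 = 9 + 4; at 10: 10 + 4 = 14; next = 13
base 10: 13 = 10 + 3; at 11: 11 + 3 = 14; next = 13
base 11: 13 = 11 + 2; at 12: 12 + 2 = 14; next = 13
base 12: 13 = 12 + 1; at 13: 13 + 1 = 14; next = 13
base 13: 13 = 13; at 14: 14 = 14; next = 13

11, 12, 13, 13, 13, 13, 13, 13, 13, 13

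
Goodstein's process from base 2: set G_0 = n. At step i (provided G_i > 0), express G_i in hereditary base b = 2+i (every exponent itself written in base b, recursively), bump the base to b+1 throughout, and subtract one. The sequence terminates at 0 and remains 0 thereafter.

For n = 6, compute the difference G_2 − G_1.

228

G_0=6  [base 2] 2^2 + 2  →[2↦3]→  3^3 + 3 = 30  −1 ⇒ G_1=29
G_1=29  [base 3] 3^3 + 2  →[3↦4]→  4^4 + 2 = 258  −1 ⇒ G_2=257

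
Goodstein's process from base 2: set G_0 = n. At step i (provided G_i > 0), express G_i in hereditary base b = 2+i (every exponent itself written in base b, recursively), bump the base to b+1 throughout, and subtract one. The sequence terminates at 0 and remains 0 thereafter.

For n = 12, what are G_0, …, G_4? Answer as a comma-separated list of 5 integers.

12, 107, 1065, 15685, 280019

12 —HB2→ 2^(2 + 1) + 2^2 —bump→ 3^(3 + 1) + 3^3 = 108 —(−1)→ 107
107 —HB3→ 3^(3 + 1) + 2·3^2 + 2·3 + 2 —bump→ 4^(4 + 1) + 2·4^2 + 2·4 + 2 = 1066 —(−1)→ 1065
1065 —HB4→ 4^(4 + 1) + 2·4^2 + 2·4 + 1 —bump→ 5^(5 + 1) + 2·5^2 + 2·5 + 1 = 15686 —(−1)→ 15685
15685 —HB5→ 5^(5 + 1) + 2·5^2 + 2·5 —bump→ 6^(6 + 1) + 2·6^2 + 2·6 = 280020 —(−1)→ 280019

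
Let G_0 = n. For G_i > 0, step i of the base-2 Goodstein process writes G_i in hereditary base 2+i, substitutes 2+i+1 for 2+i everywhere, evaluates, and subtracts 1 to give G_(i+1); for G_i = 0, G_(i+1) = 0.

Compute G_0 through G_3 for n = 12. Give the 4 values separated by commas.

12, 107, 1065, 15685

step 0: 12 = 2^(2 + 1) + 2^2; sub 3 for 2: 3^(3 + 1) + 3^3; = 108; G_1 = 108−1 = 107
step 1: 107 = 3^(3 + 1) + 2·3^2 + 2·3 + 2; sub 4 for 3: 4^(4 + 1) + 2·4^2 + 2·4 + 2; = 1066; G_2 = 1066−1 = 1065
step 2: 1065 = 4^(4 + 1) + 2·4^2 + 2·4 + 1; sub 5 for 4: 5^(5 + 1) + 2·5^2 + 2·5 + 1; = 15686; G_3 = 15686−1 = 15685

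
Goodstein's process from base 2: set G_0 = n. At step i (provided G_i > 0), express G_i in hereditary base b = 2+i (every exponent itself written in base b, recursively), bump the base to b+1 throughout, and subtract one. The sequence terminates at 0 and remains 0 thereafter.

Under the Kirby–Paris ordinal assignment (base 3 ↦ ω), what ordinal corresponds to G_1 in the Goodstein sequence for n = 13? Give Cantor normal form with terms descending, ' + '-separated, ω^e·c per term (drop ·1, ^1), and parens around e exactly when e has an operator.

G_0 = 13. HB_2(13) = 2^(2 + 1) + 2^2 + 1. Bump = 109. G_1 = 108.
G_1 = 108. HB_3(108) = 3^(3 + 1) + 3^3. Bump = 1280. G_2 = 1279.

ω^(ω + 1) + ω^ω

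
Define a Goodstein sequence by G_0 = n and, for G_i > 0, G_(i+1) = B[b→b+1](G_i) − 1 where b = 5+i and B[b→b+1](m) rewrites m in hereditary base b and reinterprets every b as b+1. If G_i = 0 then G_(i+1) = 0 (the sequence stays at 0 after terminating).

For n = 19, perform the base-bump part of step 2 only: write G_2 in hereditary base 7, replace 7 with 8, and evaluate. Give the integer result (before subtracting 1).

26

i=0: 19 = 3·5 + 4 (b=5); 5→6: 3·6 + 4 = 22; 22−1 = 21
i=1: 21 = 3·6 + 3 (b=6); 6→7: 3·7 + 3 = 24; 24−1 = 23
i=2: 23 = 3·7 + 2 (b=7); 7→8: 3·8 + 2 = 26; 26−1 = 25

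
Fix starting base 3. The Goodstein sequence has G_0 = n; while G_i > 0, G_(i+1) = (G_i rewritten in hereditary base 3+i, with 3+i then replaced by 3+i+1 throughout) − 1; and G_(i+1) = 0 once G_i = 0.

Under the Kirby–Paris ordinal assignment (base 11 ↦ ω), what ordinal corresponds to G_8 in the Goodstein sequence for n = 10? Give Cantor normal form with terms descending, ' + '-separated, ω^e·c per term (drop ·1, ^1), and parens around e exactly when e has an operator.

ω·3 + 8

10 —HB3→ 3^2 + 1 —bump→ 4^2 + 1 = 17 —(−1)→ 16
16 —HB4→ 4^2 —bump→ 5^2 = 25 —(−1)→ 24
24 —HB5→ 4·5 + 4 —bump→ 4·6 + 4 = 28 —(−1)→ 27
27 —HB6→ 4·6 + 3 —bump→ 4·7 + 3 = 31 —(−1)→ 30
30 —HB7→ 4·7 + 2 —bump→ 4·8 + 2 = 34 —(−1)→ 33
33 —HB8→ 4·8 + 1 —bump→ 4·9 + 1 = 37 —(−1)→ 36
36 —HB9→ 4·9 —bump→ 4·10 = 40 —(−1)→ 39
39 —HB10→ 3·10 + 9 —bump→ 3·11 + 9 = 42 —(−1)→ 41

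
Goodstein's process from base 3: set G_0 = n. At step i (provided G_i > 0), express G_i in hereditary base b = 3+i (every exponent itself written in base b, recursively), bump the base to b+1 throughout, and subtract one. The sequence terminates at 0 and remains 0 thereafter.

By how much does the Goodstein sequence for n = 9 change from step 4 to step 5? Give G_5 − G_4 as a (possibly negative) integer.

2

base 3: 9 = 3^2; at 4: 4^2 = 16; next = 15
base 4: 15 = 3·4 + 3; at 5: 3·5 + 3 = 18; next = 17
base 5: 17 = 3·5 + 2; at 6: 3·6 + 2 = 20; next = 19
base 6: 19 = 3·6 + 1; at 7: 3·7 + 1 = 22; next = 21
base 7: 21 = 3·7; at 8: 3·8 = 24; next = 23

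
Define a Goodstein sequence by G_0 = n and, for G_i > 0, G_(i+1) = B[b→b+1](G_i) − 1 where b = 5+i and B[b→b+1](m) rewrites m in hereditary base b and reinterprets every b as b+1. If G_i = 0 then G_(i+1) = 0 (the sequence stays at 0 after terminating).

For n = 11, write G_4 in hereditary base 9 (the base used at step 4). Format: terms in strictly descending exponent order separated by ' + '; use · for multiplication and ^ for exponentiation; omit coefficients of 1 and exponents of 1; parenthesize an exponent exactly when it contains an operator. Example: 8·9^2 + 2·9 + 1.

9 + 4

base 5: 11 = 2·5 + 1; at 6: 2·6 + 1 = 13; next = 12
base 6: 12 = 2·6; at 7: 2·7 = 14; next = 13
base 7: 13 = 7 + 6; at 8: 8 + 6 = 14; next = 13
base 8: 13 = 8 + 5; at 9: 9 + 5 = 14; next = 13
base 9: 13 = 9 + 4; at 10: 10 + 4 = 14; next = 13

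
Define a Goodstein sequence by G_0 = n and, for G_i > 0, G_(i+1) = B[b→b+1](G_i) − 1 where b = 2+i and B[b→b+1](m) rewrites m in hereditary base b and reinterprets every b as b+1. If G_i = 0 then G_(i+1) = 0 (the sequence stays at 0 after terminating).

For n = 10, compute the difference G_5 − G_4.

10 —HB2→ 2^(2 + 1) + 2 —bump→ 3^(3 + 1) + 3 = 84 —(−1)→ 83
83 —HB3→ 3^(3 + 1) + 2 —bump→ 4^(4 + 1) + 2 = 1026 —(−1)→ 1025
1025 —HB4→ 4^(4 + 1) + 1 —bump→ 5^(5 + 1) + 1 = 15626 —(−1)→ 15625
15625 —HB5→ 5^(5 + 1) —bump→ 6^(6 + 1) = 279936 —(−1)→ 279935
279935 —HB6→ 5·6^6 + 5·6^5 + 5·6^4 + 5·6^3 + 5·6^2 + 5·6 + 5 —bump→ 5·7^7 + 5·7^5 + 5·7^4 + 5·7^3 + 5·7^2 + 5·7 + 5 = 4215755 —(−1)→ 4215754

3935819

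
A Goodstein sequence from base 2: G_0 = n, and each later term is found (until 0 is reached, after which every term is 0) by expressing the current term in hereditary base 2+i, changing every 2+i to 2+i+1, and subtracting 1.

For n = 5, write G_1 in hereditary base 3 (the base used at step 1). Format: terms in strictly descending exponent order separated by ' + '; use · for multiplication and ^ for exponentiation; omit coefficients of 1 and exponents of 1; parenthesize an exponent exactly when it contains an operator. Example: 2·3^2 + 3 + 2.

base 2: 5 = 2^2 + 1; at 3: 3^3 + 1 = 28; next = 27
base 3: 27 = 3^3; at 4: 4^4 = 256; next = 255

3^3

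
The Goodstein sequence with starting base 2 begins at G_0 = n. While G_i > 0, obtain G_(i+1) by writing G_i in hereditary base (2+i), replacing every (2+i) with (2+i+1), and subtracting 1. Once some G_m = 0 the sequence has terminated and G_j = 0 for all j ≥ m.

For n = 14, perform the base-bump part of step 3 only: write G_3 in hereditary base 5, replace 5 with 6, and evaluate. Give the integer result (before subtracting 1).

G_0=14  [base 2] 2^(2 + 1) + 2^2 + 2  →[2↦3]→  3^(3 + 1) + 3^3 + 3 = 111  −1 ⇒ G_1=110
G_1=110  [base 3] 3^(3 + 1) + 3^3 + 2  →[3↦4]→  4^(4 + 1) + 4^4 + 2 = 1282  −1 ⇒ G_2=1281
G_2=1281  [base 4] 4^(4 + 1) + 4^4 + 1  →[4↦5]→  5^(5 + 1) + 5^5 + 1 = 18751  −1 ⇒ G_3=18750
G_3=18750  [base 5] 5^(5 + 1) + 5^5  →[5↦6]→  6^(6 + 1) + 6^6 = 326592  −1 ⇒ G_4=326591

326592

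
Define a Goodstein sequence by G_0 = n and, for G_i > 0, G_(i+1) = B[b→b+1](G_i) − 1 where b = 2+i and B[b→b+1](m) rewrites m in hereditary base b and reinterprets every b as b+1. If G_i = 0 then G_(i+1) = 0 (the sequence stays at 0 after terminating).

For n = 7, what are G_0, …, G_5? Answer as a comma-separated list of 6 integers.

7, 30, 259, 3127, 46657, 823543

step 0: 7 = 2^2 + 2 + 1; sub 3 for 2: 3^3 + 3 + 1; = 31; G_1 = 31−1 = 30
step 1: 30 = 3^3 + 3; sub 4 for 3: 4^4 + 4; = 260; G_2 = 260−1 = 259
step 2: 259 = 4^4 + 3; sub 5 for 4: 5^5 + 3; = 3128; G_3 = 3128−1 = 3127
step 3: 3127 = 5^5 + 2; sub 6 for 5: 6^6 + 2; = 46658; G_4 = 46658−1 = 46657
step 4: 46657 = 6^6 + 1; sub 7 for 6: 7^7 + 1; = 823544; G_5 = 823544−1 = 823543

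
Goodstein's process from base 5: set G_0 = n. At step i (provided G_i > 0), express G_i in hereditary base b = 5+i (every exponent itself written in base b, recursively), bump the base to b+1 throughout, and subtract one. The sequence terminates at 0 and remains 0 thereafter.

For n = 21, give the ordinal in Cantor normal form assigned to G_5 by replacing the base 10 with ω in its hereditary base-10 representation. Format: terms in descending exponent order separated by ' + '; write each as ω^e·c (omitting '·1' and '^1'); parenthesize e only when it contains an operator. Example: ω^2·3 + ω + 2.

i=0: 21 = 4·5 + 1 (b=5); 5→6: 4·6 + 1 = 25; 25−1 = 24
i=1: 24 = 4·6 (b=6); 6→7: 4·7 = 28; 28−1 = 27
i=2: 27 = 3·7 + 6 (b=7); 7→8: 3·8 + 6 = 30; 30−1 = 29
i=3: 29 = 3·8 + 5 (b=8); 8→9: 3·9 + 5 = 32; 32−1 = 31
i=4: 31 = 3·9 + 4 (b=9); 9→10: 3·10 + 4 = 34; 34−1 = 33

ω·3 + 3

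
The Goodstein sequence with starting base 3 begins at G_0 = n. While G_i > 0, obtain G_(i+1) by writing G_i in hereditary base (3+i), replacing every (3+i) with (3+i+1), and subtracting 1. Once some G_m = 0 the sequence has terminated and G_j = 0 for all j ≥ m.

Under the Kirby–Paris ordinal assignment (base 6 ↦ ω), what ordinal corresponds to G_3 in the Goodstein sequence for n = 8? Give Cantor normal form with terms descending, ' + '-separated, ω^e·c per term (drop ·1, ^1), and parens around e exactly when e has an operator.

ω + 5

G_0 = 8. HB_3(8) = 2·3 + 2. Bump = 10. G_1 = 9.
G_1 = 9. HB_4(9) = 2·4 + 1. Bump = 11. G_2 = 10.
G_2 = 10. HB_5(10) = 2·5. Bump = 12. G_3 = 11.
G_3 = 11. HB_6(11) = 6 + 5. Bump = 12. G_4 = 11.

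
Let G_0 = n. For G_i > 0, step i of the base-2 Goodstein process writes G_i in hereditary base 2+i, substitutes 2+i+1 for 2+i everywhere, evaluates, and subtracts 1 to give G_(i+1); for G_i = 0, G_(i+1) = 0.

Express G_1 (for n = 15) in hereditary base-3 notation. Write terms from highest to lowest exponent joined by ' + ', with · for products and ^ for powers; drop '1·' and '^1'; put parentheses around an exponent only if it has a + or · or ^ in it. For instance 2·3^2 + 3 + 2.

3^(3 + 1) + 3^3 + 3

15 —HB2→ 2^(2 + 1) + 2^2 + 2 + 1 —bump→ 3^(3 + 1) + 3^3 + 3 + 1 = 112 —(−1)→ 111
111 —HB3→ 3^(3 + 1) + 3^3 + 3 —bump→ 4^(4 + 1) + 4^4 + 4 = 1284 —(−1)→ 1283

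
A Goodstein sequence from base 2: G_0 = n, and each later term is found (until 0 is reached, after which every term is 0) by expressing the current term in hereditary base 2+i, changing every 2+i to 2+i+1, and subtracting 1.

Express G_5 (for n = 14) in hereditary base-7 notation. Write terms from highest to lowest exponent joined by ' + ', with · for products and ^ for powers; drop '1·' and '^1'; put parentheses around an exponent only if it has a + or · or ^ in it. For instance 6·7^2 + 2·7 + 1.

(0) 14|_2 = 2^(2 + 1) + 2^2 + 2 ↦ 3^(3 + 1) + 3^3 + 3|_3 = 111 ⇒ 110
(1) 110|_3 = 3^(3 + 1) + 3^3 + 2 ↦ 4^(4 + 1) + 4^4 + 2|_4 = 1282 ⇒ 1281
(2) 1281|_4 = 4^(4 + 1) + 4^4 + 1 ↦ 5^(5 + 1) + 5^5 + 1|_5 = 18751 ⇒ 18750
(3) 18750|_5 = 5^(5 + 1) + 5^5 ↦ 6^(6 + 1) + 6^6|_6 = 326592 ⇒ 326591
(4) 326591|_6 = 6^(6 + 1) + 5·6^5 + 5·6^4 + 5·6^3 + 5·6^2 + 5·6 + 5 ↦ 7^(7 + 1) + 5·7^5 + 5·7^4 + 5·7^3 + 5·7^2 + 5·7 + 5|_7 = 5862841 ⇒ 5862840

7^(7 + 1) + 5·7^5 + 5·7^4 + 5·7^3 + 5·7^2 + 5·7 + 4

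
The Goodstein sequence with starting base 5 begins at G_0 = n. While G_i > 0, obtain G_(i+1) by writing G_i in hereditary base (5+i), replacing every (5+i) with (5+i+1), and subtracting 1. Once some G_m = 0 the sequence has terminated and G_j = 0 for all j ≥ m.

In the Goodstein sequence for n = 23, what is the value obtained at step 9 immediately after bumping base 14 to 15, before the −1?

48

base 5: 23 = 4·5 + 3; at 6: 4·6 + 3 = 27; next = 26
base 6: 26 = 4·6 + 2; at 7: 4·7 + 2 = 30; next = 29
base 7: 29 = 4·7 + 1; at 8: 4·8 + 1 = 33; next = 32
base 8: 32 = 4·8; at 9: 4·9 = 36; next = 35
base 9: 35 = 3·9 + 8; at 10: 3·10 + 8 = 38; next = 37
base 10: 37 = 3·10 + 7; at 11: 3·11 + 7 = 40; next = 39
base 11: 39 = 3·11 + 6; at 12: 3·12 + 6 = 42; next = 41
base 12: 41 = 3·12 + 5; at 13: 3·13 + 5 = 44; next = 43
base 13: 43 = 3·13 + 4; at 14: 3·14 + 4 = 46; next = 45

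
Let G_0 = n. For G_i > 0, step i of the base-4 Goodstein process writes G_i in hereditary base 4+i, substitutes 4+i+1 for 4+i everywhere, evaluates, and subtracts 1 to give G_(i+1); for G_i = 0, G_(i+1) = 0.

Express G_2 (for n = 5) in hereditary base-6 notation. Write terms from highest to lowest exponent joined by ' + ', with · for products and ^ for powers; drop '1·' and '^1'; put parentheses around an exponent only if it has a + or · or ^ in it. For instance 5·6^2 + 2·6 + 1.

step 0: 5 = 4 + 1; sub 5 for 4: 5 + 1; = 6; G_1 = 6−1 = 5
step 1: 5 = 5; sub 6 for 5: 6; = 6; G_2 = 6−1 = 5
step 2: 5 = 5; sub 7 for 6: 5; = 5; G_3 = 5−1 = 4

5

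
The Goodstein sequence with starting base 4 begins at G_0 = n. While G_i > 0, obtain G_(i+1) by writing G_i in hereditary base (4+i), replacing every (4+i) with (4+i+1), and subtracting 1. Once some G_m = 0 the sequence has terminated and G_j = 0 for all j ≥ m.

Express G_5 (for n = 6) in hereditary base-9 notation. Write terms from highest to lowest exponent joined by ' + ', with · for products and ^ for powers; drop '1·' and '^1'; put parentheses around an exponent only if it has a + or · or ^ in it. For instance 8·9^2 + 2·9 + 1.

6 —HB4→ 4 + 2 —bump→ 5 + 2 = 7 —(−1)→ 6
6 —HB5→ 5 + 1 —bump→ 6 + 1 = 7 —(−1)→ 6
6 —HB6→ 6 —bump→ 7 = 7 —(−1)→ 6
6 —HB7→ 6 —bump→ 6 = 6 —(−1)→ 5
5 —HB8→ 5 —bump→ 5 = 5 —(−1)→ 4
4 —HB9→ 4 —bump→ 4 = 4 —(−1)→ 3

4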